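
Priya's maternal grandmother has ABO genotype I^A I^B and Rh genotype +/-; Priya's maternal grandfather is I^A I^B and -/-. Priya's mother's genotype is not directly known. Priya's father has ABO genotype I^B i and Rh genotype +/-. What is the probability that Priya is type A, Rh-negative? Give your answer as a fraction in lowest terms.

3/32

Priya's mother's ABO genotype from I^A I^B × I^A I^B: 1/4 I^A I^A, 1/2 I^A I^B, 1/4 I^B I^B.
Crossing each possibility with the father I^B i and summing P(type A): 1/4·1/2 + 1/2·1/4 + 1/4·0 = 1/4.
Similarly for Rh via the mother's Rh distribution: P(Rh-) = 3/8.
Independent loci: 1/4 × 3/8 = 3/32.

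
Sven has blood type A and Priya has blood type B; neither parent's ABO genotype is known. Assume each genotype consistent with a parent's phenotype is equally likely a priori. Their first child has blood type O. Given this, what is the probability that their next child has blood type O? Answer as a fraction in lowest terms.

1/4

Possible genotypes: Sven ∈ {AA, AO}; Priya ∈ {BB, BO}.
Weight each parental genotype pair by prior × P(type-O child):
  AO × BO: posterior weight 1; P(next child type O) = 1/4.
Weighted sum = 1/4.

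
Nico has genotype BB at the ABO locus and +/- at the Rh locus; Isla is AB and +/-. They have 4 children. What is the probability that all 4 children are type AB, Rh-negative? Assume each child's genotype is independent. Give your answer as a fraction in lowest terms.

1/4096

ABO cross BB × AB → 1/2 B, 1/2 AB.
Rh cross +/- × +/- → 3/4 Rh+, 1/4 Rh-; so P(type AB, Rh-negative) = 1/2 × 1/4 = 1/8 per child.
All 4 independent: (1/8)^4 = 1/4096.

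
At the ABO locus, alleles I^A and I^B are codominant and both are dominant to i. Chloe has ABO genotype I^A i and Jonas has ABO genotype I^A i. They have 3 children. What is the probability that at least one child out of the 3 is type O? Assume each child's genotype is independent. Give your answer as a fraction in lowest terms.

ABO cross I^A i × I^A i → 1/4 O, 3/4 A.
So P(type O) = 1/4 per child.
P(none) = (3/4)^3 = 27/64; P(at least one) = 1 − 27/64 = 37/64.

37/64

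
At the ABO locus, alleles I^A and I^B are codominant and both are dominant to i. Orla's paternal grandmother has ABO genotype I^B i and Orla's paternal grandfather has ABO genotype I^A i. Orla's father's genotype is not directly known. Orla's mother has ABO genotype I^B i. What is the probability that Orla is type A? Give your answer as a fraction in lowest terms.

Orla's father's ABO genotype from I^B i × I^A i: 1/4 I^A I^B, 1/4 I^A i, 1/4 I^B i, 1/4 i i.
Crossing each possibility with the mother I^B i and summing P(type A): 1/4·1/4 + 1/4·1/4 + 1/4·0 + 1/4·0 = 1/8.

1/8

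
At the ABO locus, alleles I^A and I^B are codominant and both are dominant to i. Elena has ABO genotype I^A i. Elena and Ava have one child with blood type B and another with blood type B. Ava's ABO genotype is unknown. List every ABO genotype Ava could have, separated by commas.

I^A I^B, I^B I^B, I^B i

For each candidate genotype of Ava, check whether crossing it with I^A i can produce every observed child phenotype.
  I^A I^A → possible child types {A} ✗
  I^A I^B → possible child types {A, B, AB} ✓
  I^A i → possible child types {O, A} ✗
  I^B I^B → possible child types {B, AB} ✓
  I^B i → possible child types {O, A, B, AB} ✓
  i i → possible child types {O, A} ✗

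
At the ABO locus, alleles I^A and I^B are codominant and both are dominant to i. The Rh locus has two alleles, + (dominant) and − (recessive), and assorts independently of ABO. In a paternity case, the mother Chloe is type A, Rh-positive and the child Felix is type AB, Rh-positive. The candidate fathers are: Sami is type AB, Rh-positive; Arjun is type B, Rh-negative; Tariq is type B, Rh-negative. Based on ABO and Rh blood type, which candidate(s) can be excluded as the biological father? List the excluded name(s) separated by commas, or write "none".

none

A candidate is excluded only if no genotype consistent with his phenotype could produce a type AB, Rh-positive child with a type A, Rh-positive mother.
Every candidate has at least one consistent genotype combination, so none can be excluded.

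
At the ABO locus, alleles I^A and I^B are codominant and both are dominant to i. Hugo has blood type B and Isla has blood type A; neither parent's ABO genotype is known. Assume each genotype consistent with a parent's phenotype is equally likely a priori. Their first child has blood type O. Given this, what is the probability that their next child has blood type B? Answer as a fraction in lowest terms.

Possible genotypes: Hugo ∈ {I^B I^B, I^B i}; Isla ∈ {I^A I^A, I^A i}.
Weight each parental genotype pair by prior × P(type-O child):
  I^B i × I^A i: posterior weight 1; P(next child type B) = 1/4.
Weighted sum = 1/4.

1/4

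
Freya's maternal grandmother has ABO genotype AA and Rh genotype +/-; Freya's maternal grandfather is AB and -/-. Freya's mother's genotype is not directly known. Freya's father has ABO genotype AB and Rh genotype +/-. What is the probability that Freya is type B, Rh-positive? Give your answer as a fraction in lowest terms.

Freya's mother's ABO genotype from AA × AB: 1/2 AA, 1/2 AB.
Crossing each possibility with the father AB and summing P(type B): 1/2·0 + 1/2·1/4 = 1/8.
Similarly for Rh via the mother's Rh distribution: P(Rh+) = 5/8.
Independent loci: 1/8 × 5/8 = 5/64.

5/64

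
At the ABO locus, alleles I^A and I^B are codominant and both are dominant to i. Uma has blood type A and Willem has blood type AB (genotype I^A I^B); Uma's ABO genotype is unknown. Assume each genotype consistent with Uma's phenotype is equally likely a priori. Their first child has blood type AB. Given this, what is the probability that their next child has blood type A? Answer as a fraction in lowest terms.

1/2

Possible genotypes: Uma ∈ {I^A I^A, I^A i}; Willem ∈ {I^A I^B}.
Weight each parental genotype pair by prior × P(type-AB child):
  I^A I^A × I^A I^B: posterior weight 2/3; P(next child type A) = 1/2.
  I^A i × I^A I^B: posterior weight 1/3; P(next child type A) = 1/2.
Weighted sum = 1/2.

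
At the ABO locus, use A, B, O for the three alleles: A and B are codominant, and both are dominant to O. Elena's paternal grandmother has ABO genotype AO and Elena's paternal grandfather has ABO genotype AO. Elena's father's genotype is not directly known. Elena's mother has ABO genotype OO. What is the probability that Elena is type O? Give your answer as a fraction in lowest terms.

1/2

Elena's father's ABO genotype from AO × AO: 1/4 AA, 1/2 AO, 1/4 OO.
Crossing each possibility with the mother OO and summing P(type O): 1/4·0 + 1/2·1/2 + 1/4·1 = 1/2.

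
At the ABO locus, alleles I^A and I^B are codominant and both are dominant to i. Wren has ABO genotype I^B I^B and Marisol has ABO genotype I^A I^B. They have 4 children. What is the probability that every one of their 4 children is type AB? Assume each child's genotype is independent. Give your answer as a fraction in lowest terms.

1/16

ABO cross I^B I^B × I^A I^B → 1/2 B, 1/2 AB.
So P(type AB) = 1/2 per child.
All 4 independent: (1/2)^4 = 1/16.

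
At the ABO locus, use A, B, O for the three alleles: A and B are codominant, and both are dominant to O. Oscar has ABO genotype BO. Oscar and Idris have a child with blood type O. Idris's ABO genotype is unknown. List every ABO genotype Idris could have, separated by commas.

AO, BO, OO

For each candidate genotype of Idris, check whether crossing it with BO can produce every observed child phenotype.
  AA → possible child types {A, AB} ✗
  AB → possible child types {A, B, AB} ✗
  AO → possible child types {O, A, B, AB} ✓
  BB → possible child types {B} ✗
  BO → possible child types {O, B} ✓
  OO → possible child types {O, B} ✓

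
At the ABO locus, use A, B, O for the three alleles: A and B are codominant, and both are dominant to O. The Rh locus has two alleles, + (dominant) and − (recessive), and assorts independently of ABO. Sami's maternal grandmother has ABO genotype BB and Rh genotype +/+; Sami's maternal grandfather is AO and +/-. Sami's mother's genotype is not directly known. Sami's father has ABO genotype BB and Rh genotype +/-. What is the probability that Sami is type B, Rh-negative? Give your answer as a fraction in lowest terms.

3/32

Sami's mother's ABO genotype from BB × AO: 1/2 AB, 1/2 BO.
Crossing each possibility with the father BB and summing P(type B): 1/2·1/2 + 1/2·1 = 3/4.
Similarly for Rh via the mother's Rh distribution: P(Rh-) = 1/8.
Independent loci: 3/4 × 1/8 = 3/32.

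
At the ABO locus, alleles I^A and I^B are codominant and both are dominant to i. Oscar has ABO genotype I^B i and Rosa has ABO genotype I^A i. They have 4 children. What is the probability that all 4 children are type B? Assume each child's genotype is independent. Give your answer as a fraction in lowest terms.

ABO cross I^B i × I^A i → 1/4 O, 1/4 A, 1/4 B, 1/4 AB.
So P(type B) = 1/4 per child.
All 4 independent: (1/4)^4 = 1/256.

1/256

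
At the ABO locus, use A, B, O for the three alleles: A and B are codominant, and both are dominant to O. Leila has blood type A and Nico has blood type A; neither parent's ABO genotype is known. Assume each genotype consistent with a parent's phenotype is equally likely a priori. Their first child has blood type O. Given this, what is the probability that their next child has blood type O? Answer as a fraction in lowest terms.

Possible genotypes: Leila ∈ {AA, AO}; Nico ∈ {AA, AO}.
Weight each parental genotype pair by prior × P(type-O child):
  AO × AO: posterior weight 1; P(next child type O) = 1/4.
Weighted sum = 1/4.

1/4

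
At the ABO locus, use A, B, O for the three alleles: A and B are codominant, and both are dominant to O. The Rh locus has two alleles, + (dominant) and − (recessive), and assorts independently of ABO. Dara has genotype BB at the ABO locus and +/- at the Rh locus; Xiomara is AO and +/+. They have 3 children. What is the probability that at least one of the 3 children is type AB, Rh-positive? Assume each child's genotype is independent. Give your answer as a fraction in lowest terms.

7/8

ABO cross BB × AO → 1/2 B, 1/2 AB.
Rh cross +/- × +/+ → 1 Rh+; so P(type AB, Rh-positive) = 1/2 × 1 = 1/2 per child.
P(none) = (1/2)^3 = 1/8; P(at least one) = 1 − 1/8 = 7/8.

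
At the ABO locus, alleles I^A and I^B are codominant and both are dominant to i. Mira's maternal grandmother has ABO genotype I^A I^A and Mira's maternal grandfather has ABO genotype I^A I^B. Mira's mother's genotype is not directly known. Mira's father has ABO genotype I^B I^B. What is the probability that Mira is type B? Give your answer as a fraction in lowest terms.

1/4

Mira's mother's ABO genotype from I^A I^A × I^A I^B: 1/2 I^A I^A, 1/2 I^A I^B.
Crossing each possibility with the father I^B I^B and summing P(type B): 1/2·0 + 1/2·1/2 = 1/4.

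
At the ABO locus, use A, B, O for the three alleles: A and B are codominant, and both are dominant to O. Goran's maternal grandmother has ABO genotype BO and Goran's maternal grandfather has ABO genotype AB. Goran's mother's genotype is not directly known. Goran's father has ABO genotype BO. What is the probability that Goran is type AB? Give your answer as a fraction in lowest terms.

1/8

Goran's mother's ABO genotype from BO × AB: 1/4 AB, 1/4 AO, 1/4 BB, 1/4 BO.
Crossing each possibility with the father BO and summing P(type AB): 1/4·1/4 + 1/4·1/4 + 1/4·0 + 1/4·0 = 1/8.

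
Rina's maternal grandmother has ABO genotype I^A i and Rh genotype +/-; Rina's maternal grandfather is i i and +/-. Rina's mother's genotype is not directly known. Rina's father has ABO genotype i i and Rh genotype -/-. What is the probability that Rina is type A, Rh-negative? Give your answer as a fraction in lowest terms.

1/8

Rina's mother's ABO genotype from I^A i × i i: 1/2 I^A i, 1/2 i i.
Crossing each possibility with the father i i and summing P(type A): 1/2·1/2 + 1/2·0 = 1/4.
Similarly for Rh via the mother's Rh distribution: P(Rh-) = 1/2.
Independent loci: 1/4 × 1/2 = 1/8.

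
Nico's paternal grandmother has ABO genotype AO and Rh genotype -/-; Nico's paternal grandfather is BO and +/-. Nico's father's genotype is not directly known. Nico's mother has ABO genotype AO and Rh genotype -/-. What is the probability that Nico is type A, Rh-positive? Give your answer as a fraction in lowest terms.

1/8

Nico's father's ABO genotype from AO × BO: 1/4 AB, 1/4 AO, 1/4 BO, 1/4 OO.
Crossing each possibility with the mother AO and summing P(type A): 1/4·1/2 + 1/4·3/4 + 1/4·1/4 + 1/4·1/2 = 1/2.
Similarly for Rh via the father's Rh distribution: P(Rh+) = 1/4.
Independent loci: 1/2 × 1/4 = 1/8.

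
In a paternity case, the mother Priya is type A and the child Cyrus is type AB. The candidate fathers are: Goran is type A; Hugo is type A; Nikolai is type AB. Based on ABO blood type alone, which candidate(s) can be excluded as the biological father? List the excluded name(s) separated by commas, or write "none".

Goran, Hugo

A candidate is excluded only if no genotype consistent with his phenotype could produce a type AB child with a type A mother.
Goran (type A): no genotype consistent with that phenotype can produce a type-AB child with a type-A mother.
Hugo (type A): no genotype consistent with that phenotype can produce a type-AB child with a type-A mother.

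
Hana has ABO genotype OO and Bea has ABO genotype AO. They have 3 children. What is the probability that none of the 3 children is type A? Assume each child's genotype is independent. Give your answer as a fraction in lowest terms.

1/8

ABO cross OO × AO → 1/2 O, 1/2 A.
So P(type A) = 1/2 per child.
P(not type A) = 1/2 for one child; (1/2)^3 = 1/8.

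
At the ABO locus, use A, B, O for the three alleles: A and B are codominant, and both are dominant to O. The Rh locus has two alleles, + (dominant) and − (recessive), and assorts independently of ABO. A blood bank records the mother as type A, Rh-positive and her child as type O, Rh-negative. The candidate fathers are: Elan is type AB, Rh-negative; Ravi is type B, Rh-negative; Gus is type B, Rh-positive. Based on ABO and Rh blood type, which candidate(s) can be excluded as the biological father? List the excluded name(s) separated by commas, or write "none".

A candidate is excluded only if no genotype consistent with his phenotype could produce a type O, Rh-negative child with a type A, Rh-positive mother.
Elan (type AB, Rh-): no genotype consistent with that phenotype can produce a type-O Rh- child with a type-A mother.

Elan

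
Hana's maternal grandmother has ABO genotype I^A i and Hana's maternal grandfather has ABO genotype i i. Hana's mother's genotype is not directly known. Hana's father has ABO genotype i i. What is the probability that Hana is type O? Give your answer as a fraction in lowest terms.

3/4

Hana's mother's ABO genotype from I^A i × i i: 1/2 I^A i, 1/2 i i.
Crossing each possibility with the father i i and summing P(type O): 1/2·1/2 + 1/2·1 = 3/4.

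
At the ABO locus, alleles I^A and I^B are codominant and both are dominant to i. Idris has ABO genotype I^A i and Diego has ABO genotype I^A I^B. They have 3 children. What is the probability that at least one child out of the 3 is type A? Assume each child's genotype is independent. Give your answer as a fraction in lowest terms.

ABO cross I^A i × I^A I^B → 1/2 A, 1/4 B, 1/4 AB.
So P(type A) = 1/2 per child.
P(none) = (1/2)^3 = 1/8; P(at least one) = 1 − 1/8 = 7/8.

7/8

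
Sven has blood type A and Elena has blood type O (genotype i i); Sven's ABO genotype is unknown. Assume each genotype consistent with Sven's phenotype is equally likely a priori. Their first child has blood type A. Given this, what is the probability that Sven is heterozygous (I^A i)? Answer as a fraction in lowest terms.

Possible genotypes: Sven ∈ {I^A I^A, I^A i}; Elena ∈ {i i}.
Weight each parental genotype pair by prior × P(type-A child):
  I^A I^A × i i: posterior weight 2/3.
  I^A i × i i: posterior weight 1/3.
Sum the posterior weight over pairs where Sven is I^A i: 1/3.

1/3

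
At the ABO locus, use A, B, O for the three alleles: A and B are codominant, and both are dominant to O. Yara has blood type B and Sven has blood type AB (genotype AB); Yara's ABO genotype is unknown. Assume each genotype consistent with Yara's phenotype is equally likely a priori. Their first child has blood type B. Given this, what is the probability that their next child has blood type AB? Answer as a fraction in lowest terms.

Possible genotypes: Yara ∈ {BB, BO}; Sven ∈ {AB}.
Weight each parental genotype pair by prior × P(type-B child):
  BB × AB: posterior weight 1/2; P(next child type AB) = 1/2.
  BO × AB: posterior weight 1/2; P(next child type AB) = 1/4.
Weighted sum = 3/8.

3/8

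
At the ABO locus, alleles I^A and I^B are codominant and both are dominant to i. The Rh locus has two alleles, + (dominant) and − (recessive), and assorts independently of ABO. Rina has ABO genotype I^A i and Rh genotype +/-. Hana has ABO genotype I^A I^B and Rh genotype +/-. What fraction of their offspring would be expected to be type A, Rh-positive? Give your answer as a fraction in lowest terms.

ABO cross I^A i × I^A I^B → offspring phenotypes: 1/2 A, 1/4 B, 1/4 AB.
Rh cross +/- × +/- → 3/4 Rh+, 1/4 Rh-.
Independent loci: P(type A, Rh-positive) = 1/2 × 3/4 = 3/8.

3/8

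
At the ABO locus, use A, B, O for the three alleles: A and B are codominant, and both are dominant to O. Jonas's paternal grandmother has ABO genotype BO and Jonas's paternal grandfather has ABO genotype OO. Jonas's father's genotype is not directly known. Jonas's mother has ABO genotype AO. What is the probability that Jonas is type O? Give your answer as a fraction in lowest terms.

3/8

Jonas's father's ABO genotype from BO × OO: 1/2 BO, 1/2 OO.
Crossing each possibility with the mother AO and summing P(type O): 1/2·1/4 + 1/2·1/2 = 3/8.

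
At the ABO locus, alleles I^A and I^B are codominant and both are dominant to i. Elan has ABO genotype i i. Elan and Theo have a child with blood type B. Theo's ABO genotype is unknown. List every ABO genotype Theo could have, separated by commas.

I^A I^B, I^B I^B, I^B i

For each candidate genotype of Theo, check whether crossing it with i i can produce every observed child phenotype.
  I^A I^A → possible child types {A} ✗
  I^A I^B → possible child types {A, B} ✓
  I^A i → possible child types {O, A} ✗
  I^B I^B → possible child types {B} ✓
  I^B i → possible child types {O, B} ✓
  i i → possible child types {O} ✗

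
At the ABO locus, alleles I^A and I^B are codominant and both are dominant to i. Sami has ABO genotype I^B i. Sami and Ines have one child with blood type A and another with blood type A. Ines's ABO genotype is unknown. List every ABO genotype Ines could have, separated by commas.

I^A I^A, I^A I^B, I^A i

For each candidate genotype of Ines, check whether crossing it with I^B i can produce every observed child phenotype.
  I^A I^A → possible child types {A, AB} ✓
  I^A I^B → possible child types {A, B, AB} ✓
  I^A i → possible child types {O, A, B, AB} ✓
  I^B I^B → possible child types {B} ✗
  I^B i → possible child types {O, B} ✗
  i i → possible child types {O, B} ✗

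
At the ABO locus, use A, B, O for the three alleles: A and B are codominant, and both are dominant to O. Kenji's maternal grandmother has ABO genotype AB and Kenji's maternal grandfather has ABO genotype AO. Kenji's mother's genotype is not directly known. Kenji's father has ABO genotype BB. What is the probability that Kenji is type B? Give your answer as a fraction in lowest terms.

Kenji's mother's ABO genotype from AB × AO: 1/4 AA, 1/4 AB, 1/4 AO, 1/4 BO.
Crossing each possibility with the father BB and summing P(type B): 1/4·0 + 1/4·1/2 + 1/4·1/2 + 1/4·1 = 1/2.

1/2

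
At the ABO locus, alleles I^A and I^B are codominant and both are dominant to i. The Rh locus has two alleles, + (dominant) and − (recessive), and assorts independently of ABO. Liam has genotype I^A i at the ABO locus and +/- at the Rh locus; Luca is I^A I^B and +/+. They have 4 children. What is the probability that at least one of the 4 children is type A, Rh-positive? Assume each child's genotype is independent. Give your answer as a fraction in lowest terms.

15/16

ABO cross I^A i × I^A I^B → 1/2 A, 1/4 B, 1/4 AB.
Rh cross +/- × +/+ → 1 Rh+; so P(type A, Rh-positive) = 1/2 × 1 = 1/2 per child.
P(none) = (1/2)^4 = 1/16; P(at least one) = 1 − 1/16 = 15/16.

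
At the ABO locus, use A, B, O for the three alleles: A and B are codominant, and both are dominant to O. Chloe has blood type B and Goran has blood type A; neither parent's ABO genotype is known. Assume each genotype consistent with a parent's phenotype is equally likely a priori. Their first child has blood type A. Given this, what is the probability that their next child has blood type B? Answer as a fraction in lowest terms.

Possible genotypes: Chloe ∈ {BB, BO}; Goran ∈ {AA, AO}.
Weight each parental genotype pair by prior × P(type-A child):
  BO × AA: posterior weight 2/3; P(next child type B) = 0.
  BO × AO: posterior weight 1/3; P(next child type B) = 1/4.
Weighted sum = 1/12.

1/12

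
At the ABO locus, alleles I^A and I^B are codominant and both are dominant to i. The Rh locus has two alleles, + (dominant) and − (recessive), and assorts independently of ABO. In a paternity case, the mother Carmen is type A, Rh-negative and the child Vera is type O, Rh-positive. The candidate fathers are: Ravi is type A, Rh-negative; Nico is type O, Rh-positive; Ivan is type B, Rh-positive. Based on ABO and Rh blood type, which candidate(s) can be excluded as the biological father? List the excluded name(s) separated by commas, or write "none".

Ravi

A candidate is excluded only if no genotype consistent with his phenotype could produce a type O, Rh-positive child with a type A, Rh-negative mother.
Ravi (type A, Rh-): no genotype consistent with that phenotype can produce a type-O Rh+ child with a type-A mother.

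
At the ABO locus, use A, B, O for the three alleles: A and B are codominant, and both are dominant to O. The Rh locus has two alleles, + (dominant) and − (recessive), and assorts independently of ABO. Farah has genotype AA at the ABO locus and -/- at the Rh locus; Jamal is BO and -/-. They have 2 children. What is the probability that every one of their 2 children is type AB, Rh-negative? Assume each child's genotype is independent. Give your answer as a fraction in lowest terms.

1/4

ABO cross AA × BO → 1/2 A, 1/2 AB.
Rh cross -/- × -/- → 1 Rh-; so P(type AB, Rh-negative) = 1/2 × 1 = 1/2 per child.
All 2 independent: (1/2)^2 = 1/4.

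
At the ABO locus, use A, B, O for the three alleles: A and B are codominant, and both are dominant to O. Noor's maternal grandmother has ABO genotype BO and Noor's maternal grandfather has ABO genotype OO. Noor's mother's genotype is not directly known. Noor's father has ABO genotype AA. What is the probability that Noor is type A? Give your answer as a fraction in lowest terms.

3/4

Noor's mother's ABO genotype from BO × OO: 1/2 BO, 1/2 OO.
Crossing each possibility with the father AA and summing P(type A): 1/2·1/2 + 1/2·1 = 3/4.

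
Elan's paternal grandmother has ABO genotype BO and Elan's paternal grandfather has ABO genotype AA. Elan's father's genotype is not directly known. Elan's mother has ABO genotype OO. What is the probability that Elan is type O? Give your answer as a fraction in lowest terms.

Elan's father's ABO genotype from BO × AA: 1/2 AB, 1/2 AO.
Crossing each possibility with the mother OO and summing P(type O): 1/2·0 + 1/2·1/2 = 1/4.

1/4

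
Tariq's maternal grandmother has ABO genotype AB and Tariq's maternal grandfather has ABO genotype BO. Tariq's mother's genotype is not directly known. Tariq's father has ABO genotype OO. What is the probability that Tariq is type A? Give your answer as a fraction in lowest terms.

Tariq's mother's ABO genotype from AB × BO: 1/4 AB, 1/4 AO, 1/4 BB, 1/4 BO.
Crossing each possibility with the father OO and summing P(type A): 1/4·1/2 + 1/4·1/2 + 1/4·0 + 1/4·0 = 1/4.

1/4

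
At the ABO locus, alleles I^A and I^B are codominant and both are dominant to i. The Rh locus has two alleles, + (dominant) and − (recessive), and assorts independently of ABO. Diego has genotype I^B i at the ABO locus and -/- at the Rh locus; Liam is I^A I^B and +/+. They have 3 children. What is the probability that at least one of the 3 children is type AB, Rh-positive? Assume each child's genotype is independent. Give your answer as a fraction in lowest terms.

37/64

ABO cross I^B i × I^A I^B → 1/4 A, 1/2 B, 1/4 AB.
Rh cross -/- × +/+ → 1 Rh+; so P(type AB, Rh-positive) = 1/4 × 1 = 1/4 per child.
P(none) = (3/4)^3 = 27/64; P(at least one) = 1 − 27/64 = 37/64.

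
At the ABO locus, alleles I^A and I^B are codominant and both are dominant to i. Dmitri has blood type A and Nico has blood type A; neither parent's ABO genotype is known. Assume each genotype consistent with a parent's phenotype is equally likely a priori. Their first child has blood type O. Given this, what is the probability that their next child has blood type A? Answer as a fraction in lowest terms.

Possible genotypes: Dmitri ∈ {I^A I^A, I^A i}; Nico ∈ {I^A I^A, I^A i}.
Weight each parental genotype pair by prior × P(type-O child):
  I^A i × I^A i: posterior weight 1; P(next child type A) = 3/4.
Weighted sum = 3/4.

3/4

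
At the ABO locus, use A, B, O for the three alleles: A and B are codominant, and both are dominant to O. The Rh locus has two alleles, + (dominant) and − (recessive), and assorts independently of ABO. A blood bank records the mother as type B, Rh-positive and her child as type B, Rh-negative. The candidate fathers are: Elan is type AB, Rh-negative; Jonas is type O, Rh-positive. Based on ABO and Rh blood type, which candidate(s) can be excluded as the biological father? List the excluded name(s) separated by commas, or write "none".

none

A candidate is excluded only if no genotype consistent with his phenotype could produce a type B, Rh-negative child with a type B, Rh-positive mother.
Every candidate has at least one consistent genotype combination, so none can be excluded.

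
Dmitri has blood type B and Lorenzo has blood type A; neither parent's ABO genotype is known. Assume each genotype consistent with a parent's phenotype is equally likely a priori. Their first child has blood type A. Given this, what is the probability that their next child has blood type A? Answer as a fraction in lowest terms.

Possible genotypes: Dmitri ∈ {BB, BO}; Lorenzo ∈ {AA, AO}.
Weight each parental genotype pair by prior × P(type-A child):
  BO × AA: posterior weight 2/3; P(next child type A) = 1/2.
  BO × AO: posterior weight 1/3; P(next child type A) = 1/4.
Weighted sum = 5/12.

5/12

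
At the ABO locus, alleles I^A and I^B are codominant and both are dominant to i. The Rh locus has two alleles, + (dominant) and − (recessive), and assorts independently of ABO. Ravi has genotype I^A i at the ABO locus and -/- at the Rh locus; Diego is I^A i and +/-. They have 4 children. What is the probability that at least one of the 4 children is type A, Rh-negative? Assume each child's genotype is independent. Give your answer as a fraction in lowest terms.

ABO cross I^A i × I^A i → 1/4 O, 3/4 A.
Rh cross -/- × +/- → 1/2 Rh+, 1/2 Rh-; so P(type A, Rh-negative) = 3/4 × 1/2 = 3/8 per child.
P(none) = (5/8)^4 = 625/4096; P(at least one) = 1 − 625/4096 = 3471/4096.

3471/4096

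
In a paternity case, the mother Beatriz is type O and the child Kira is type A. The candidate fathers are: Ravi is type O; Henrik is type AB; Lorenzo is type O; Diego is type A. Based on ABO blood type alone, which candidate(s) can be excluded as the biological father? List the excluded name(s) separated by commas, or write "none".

Ravi, Lorenzo

A candidate is excluded only if no genotype consistent with his phenotype could produce a type A child with a type O mother.
Ravi (type O): no genotype consistent with that phenotype can produce a type-A child with a type-O mother.
Lorenzo (type O): no genotype consistent with that phenotype can produce a type-A child with a type-O mother.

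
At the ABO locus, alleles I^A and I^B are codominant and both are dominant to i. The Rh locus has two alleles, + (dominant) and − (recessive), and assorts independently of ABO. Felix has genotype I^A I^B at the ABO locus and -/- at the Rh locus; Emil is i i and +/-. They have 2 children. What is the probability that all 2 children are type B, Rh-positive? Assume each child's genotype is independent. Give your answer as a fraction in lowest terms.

1/16

ABO cross I^A I^B × i i → 1/2 A, 1/2 B.
Rh cross -/- × +/- → 1/2 Rh+, 1/2 Rh-; so P(type B, Rh-positive) = 1/2 × 1/2 = 1/4 per child.
All 2 independent: (1/4)^2 = 1/16.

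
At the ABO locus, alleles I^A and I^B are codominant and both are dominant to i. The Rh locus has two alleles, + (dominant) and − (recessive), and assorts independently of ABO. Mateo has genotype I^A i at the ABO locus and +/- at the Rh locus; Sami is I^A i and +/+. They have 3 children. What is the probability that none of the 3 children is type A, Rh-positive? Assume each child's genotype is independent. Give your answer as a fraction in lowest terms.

1/64

ABO cross I^A i × I^A i → 1/4 O, 3/4 A.
Rh cross +/- × +/+ → 1 Rh+; so P(type A, Rh-positive) = 3/4 × 1 = 3/4 per child.
P(not type A, Rh-positive) = 1/4 for one child; (1/4)^3 = 1/64.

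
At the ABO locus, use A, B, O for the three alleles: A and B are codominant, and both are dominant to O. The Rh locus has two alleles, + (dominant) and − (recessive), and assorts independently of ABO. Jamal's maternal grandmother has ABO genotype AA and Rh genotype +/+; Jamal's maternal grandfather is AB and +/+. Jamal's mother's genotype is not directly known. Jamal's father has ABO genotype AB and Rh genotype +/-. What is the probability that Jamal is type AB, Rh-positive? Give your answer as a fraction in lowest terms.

Jamal's mother's ABO genotype from AA × AB: 1/2 AA, 1/2 AB.
Crossing each possibility with the father AB and summing P(type AB): 1/2·1/2 + 1/2·1/2 = 1/2.
Similarly for Rh via the mother's Rh distribution: P(Rh+) = 1.
Independent loci: 1/2 × 1 = 1/2.

1/2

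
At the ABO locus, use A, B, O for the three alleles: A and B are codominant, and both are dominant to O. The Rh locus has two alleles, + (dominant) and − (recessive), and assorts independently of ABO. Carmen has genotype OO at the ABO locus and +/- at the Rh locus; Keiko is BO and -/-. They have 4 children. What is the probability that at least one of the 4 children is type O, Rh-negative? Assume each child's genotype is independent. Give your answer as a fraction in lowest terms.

ABO cross OO × BO → 1/2 O, 1/2 B.
Rh cross +/- × -/- → 1/2 Rh+, 1/2 Rh-; so P(type O, Rh-negative) = 1/2 × 1/2 = 1/4 per child.
P(none) = (3/4)^4 = 81/256; P(at least one) = 1 − 81/256 = 175/256.

175/256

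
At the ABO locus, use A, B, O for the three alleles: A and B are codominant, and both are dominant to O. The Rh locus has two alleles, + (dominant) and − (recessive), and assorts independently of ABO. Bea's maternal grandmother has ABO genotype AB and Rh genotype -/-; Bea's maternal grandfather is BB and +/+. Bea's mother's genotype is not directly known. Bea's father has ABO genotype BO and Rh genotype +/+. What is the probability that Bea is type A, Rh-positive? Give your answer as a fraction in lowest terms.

Bea's mother's ABO genotype from AB × BB: 1/2 AB, 1/2 BB.
Crossing each possibility with the father BO and summing P(type A): 1/2·1/4 + 1/2·0 = 1/8.
Similarly for Rh via the mother's Rh distribution: P(Rh+) = 1.
Independent loci: 1/8 × 1 = 1/8.

1/8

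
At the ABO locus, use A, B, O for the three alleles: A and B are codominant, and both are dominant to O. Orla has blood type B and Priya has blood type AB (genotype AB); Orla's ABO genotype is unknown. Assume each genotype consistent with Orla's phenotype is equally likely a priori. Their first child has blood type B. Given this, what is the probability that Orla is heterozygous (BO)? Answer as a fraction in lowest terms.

1/2

Possible genotypes: Orla ∈ {BB, BO}; Priya ∈ {AB}.
Weight each parental genotype pair by prior × P(type-B child):
  BB × AB: posterior weight 1/2.
  BO × AB: posterior weight 1/2.
Sum the posterior weight over pairs where Orla is BO: 1/2.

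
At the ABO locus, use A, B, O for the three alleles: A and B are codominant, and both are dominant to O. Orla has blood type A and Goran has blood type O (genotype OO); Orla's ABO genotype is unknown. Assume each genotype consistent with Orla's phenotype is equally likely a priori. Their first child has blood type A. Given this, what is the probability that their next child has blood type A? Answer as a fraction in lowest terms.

Possible genotypes: Orla ∈ {AA, AO}; Goran ∈ {OO}.
Weight each parental genotype pair by prior × P(type-A child):
  AA × OO: posterior weight 2/3; P(next child type A) = 1.
  AO × OO: posterior weight 1/3; P(next child type A) = 1/2.
Weighted sum = 5/6.

5/6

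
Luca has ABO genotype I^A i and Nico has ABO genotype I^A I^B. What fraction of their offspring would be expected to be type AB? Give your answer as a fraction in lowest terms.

ABO cross I^A i × I^A I^B → offspring phenotypes: 1/2 A, 1/4 B, 1/4 AB.
So P(type AB) = 1/4.

1/4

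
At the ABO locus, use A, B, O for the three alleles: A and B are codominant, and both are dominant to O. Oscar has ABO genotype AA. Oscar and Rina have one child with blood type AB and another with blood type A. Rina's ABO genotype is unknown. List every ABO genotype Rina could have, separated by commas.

AB, BO

For each candidate genotype of Rina, check whether crossing it with AA can produce every observed child phenotype.
  AA → possible child types {A} ✗
  AB → possible child types {A, AB} ✓
  AO → possible child types {A} ✗
  BB → possible child types {AB} ✗
  BO → possible child types {A, AB} ✓
  OO → possible child types {A} ✗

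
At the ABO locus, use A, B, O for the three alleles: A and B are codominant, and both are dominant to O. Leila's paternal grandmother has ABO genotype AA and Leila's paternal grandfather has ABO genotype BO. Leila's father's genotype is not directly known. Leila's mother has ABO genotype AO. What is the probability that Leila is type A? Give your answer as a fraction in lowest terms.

5/8

Leila's father's ABO genotype from AA × BO: 1/2 AB, 1/2 AO.
Crossing each possibility with the mother AO and summing P(type A): 1/2·1/2 + 1/2·3/4 = 5/8.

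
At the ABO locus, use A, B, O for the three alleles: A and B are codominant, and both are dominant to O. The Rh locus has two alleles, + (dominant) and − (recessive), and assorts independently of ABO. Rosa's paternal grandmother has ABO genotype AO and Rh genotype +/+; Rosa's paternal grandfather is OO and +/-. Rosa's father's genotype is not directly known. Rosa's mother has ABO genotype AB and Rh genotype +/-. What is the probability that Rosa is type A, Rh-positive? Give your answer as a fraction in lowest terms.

Rosa's father's ABO genotype from AO × OO: 1/2 AO, 1/2 OO.
Crossing each possibility with the mother AB and summing P(type A): 1/2·1/2 + 1/2·1/2 = 1/2.
Similarly for Rh via the father's Rh distribution: P(Rh+) = 7/8.
Independent loci: 1/2 × 7/8 = 7/16.

7/16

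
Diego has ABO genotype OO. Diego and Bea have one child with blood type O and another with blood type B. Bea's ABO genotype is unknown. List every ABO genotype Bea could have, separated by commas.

BO

For each candidate genotype of Bea, check whether crossing it with OO can produce every observed child phenotype.
  AA → possible child types {A} ✗
  AB → possible child types {A, B} ✗
  AO → possible child types {O, A} ✗
  BB → possible child types {B} ✗
  BO → possible child types {O, B} ✓
  OO → possible child types {O} ✗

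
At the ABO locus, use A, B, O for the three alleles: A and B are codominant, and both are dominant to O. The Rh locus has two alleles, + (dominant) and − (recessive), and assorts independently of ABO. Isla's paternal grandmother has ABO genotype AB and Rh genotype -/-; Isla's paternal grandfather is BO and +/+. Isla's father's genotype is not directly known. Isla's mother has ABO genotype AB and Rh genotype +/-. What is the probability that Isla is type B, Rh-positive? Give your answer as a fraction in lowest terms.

9/32

Isla's father's ABO genotype from AB × BO: 1/4 AB, 1/4 AO, 1/4 BB, 1/4 BO.
Crossing each possibility with the mother AB and summing P(type B): 1/4·1/4 + 1/4·1/4 + 1/4·1/2 + 1/4·1/2 = 3/8.
Similarly for Rh via the father's Rh distribution: P(Rh+) = 3/4.
Independent loci: 3/8 × 3/4 = 9/32.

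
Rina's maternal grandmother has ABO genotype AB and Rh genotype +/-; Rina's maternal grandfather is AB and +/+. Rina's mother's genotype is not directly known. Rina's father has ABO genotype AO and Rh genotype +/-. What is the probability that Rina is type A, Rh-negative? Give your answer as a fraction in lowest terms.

Rina's mother's ABO genotype from AB × AB: 1/4 AA, 1/2 AB, 1/4 BB.
Crossing each possibility with the father AO and summing P(type A): 1/4·1 + 1/2·1/2 + 1/4·0 = 1/2.
Similarly for Rh via the mother's Rh distribution: P(Rh-) = 1/8.
Independent loci: 1/2 × 1/8 = 1/16.

1/16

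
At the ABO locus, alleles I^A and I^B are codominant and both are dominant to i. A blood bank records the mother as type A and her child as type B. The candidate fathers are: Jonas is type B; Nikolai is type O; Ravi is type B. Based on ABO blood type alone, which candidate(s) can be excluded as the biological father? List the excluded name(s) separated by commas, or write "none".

A candidate is excluded only if no genotype consistent with his phenotype could produce a type B child with a type A mother.
Nikolai (type O): no genotype consistent with that phenotype can produce a type-B child with a type-A mother.

Nikolai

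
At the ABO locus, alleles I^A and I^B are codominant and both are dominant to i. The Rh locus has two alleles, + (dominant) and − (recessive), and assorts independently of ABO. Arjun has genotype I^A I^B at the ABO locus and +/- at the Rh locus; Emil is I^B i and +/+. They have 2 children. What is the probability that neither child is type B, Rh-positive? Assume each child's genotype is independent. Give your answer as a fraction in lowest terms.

ABO cross I^A I^B × I^B i → 1/4 A, 1/2 B, 1/4 AB.
Rh cross +/- × +/+ → 1 Rh+; so P(type B, Rh-positive) = 1/2 × 1 = 1/2 per child.
P(not type B, Rh-positive) = 1/2 for one child; (1/2)^2 = 1/4.

1/4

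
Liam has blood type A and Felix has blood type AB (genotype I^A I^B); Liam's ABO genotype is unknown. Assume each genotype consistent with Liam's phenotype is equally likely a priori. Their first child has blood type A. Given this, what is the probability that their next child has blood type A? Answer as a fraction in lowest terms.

Possible genotypes: Liam ∈ {I^A I^A, I^A i}; Felix ∈ {I^A I^B}.
Weight each parental genotype pair by prior × P(type-A child):
  I^A I^A × I^A I^B: posterior weight 1/2; P(next child type A) = 1/2.
  I^A i × I^A I^B: posterior weight 1/2; P(next child type A) = 1/2.
Weighted sum = 1/2.

1/2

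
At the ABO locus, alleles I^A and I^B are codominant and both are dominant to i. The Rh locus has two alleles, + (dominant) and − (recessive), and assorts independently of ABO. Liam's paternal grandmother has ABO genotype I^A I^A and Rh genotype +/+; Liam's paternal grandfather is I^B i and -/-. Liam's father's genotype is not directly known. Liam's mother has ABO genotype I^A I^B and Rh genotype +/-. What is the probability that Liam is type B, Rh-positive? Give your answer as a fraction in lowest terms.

3/16

Liam's father's ABO genotype from I^A I^A × I^B i: 1/2 I^A I^B, 1/2 I^A i.
Crossing each possibility with the mother I^A I^B and summing P(type B): 1/2·1/4 + 1/2·1/4 = 1/4.
Similarly for Rh via the father's Rh distribution: P(Rh+) = 3/4.
Independent loci: 1/4 × 3/4 = 3/16.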